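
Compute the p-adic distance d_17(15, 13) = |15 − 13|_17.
d_17(15, 13) = 1

Step 1 — x − y = 15 − 13 = 2. Step 2 — v_17(2) = 0 (factor: 2 = (17^0 · 2); the sign does not affect v_p). Step 3 — |x − y|_17 = 17^{0} = 1.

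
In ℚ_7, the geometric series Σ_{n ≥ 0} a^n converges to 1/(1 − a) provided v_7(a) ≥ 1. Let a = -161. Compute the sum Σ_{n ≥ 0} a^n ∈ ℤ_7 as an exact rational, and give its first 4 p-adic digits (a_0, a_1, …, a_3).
Σ a^n = 1/(1 − a) = 1/162;  first 4 digits = (1, 5, 0, 4)

v_7(a) = 1 ≥ 1, so the series converges in ℤ_7 to 1/(1 − a) = 1/(1 − (-161)) = 1/162. Expand this rational in ℤ_7: compute digits iteratively via d_i = x_i mod 7, x_{i+1} = (x_i − d_i)/7. The first 4 digits are (1, 5, 0, 4).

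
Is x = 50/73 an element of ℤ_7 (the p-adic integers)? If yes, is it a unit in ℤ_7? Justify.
x ∈ ℤ_7^× (unit); v_7(x) = 0

ℤ_7 = {x ∈ ℚ_7 : v_7(x) ≥ 0} and ℤ_7^× = {x ∈ ℤ_7 : v_7(x) = 0}. Here v_7(50/73) = v_7(num) − v_7(den) = 0; compare against these criteria.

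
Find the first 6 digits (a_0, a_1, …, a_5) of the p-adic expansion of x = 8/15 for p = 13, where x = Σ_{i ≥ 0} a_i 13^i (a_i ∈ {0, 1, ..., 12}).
(a_0, …, a_5) = (4, 11, 0, 6, 3, 11)

v_13(8/15) = 0 (numerator and denominator both coprime to 13), so x ∈ ℤ_13^×. Compute digits iteratively via a_i = x_i mod 13, x_{i+1} = (x_i − a_i)/13, with x_0 = x:
  x_0 = 8/15;  a_0 = 4;  x_1 = (x_0 − 4)/13 = -4/15
  x_1 = -4/15;  a_1 = 11;  x_2 = (x_1 − 11)/13 = -13/15
  x_2 = -13/15;  a_2 = 0;  x_3 = (x_2 − 0)/13 = -1/15
  x_3 = -1/15;  a_3 = 6;  x_4 = (x_3 − 6)/13 = -7/15
  x_4 = -7/15;  a_4 = 3;  x_5 = (x_4 − 3)/13 = -4/15
  x_5 = -4/15;  a_5 = 11;  x_6 = (x_5 − 11)/13 = -13/15
Digits: (4, 11, 0, 6, 3, 11).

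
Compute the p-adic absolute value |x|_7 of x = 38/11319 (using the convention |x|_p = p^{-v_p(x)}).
|38/11319|_7 = 343

Step 1 — compute v_7(x) by factoring powers of 7 out of the numerator and denominator: v_7(38/11319) = -3. Step 2 — apply |x|_p = p^{-v_p(x)} = 7^{3} = 343.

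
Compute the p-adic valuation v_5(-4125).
v_5(-4125) = 3

v_5(n) is the largest exponent k such that 5^k divides n. Factor out: -4125 = -5^3 · 33. (Sign doesn't affect v_p.) So v_5(-4125) = 3.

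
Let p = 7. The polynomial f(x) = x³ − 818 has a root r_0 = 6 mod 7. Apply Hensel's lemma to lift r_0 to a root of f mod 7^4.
r_3 = 1742 (mod 2401)

Hensel: r_{i+1} = r_i − f(r_i)/f′(r_i) mod 7^{i+2}, where f′(x) = 3x². Iterate:
  r_0 = 6 (mod 7)
  r_1 = 27 (mod 49)
  r_2 = 27 (mod 343)
  r_3 = 1742 (mod 2401)
Final: r = 1742 with f(r) ≡ 0 mod 7^4.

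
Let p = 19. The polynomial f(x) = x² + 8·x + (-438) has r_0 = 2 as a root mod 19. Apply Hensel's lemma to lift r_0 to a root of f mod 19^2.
r_1 = 97 (mod 361)

Hensel: r_{i+1} = r_i − f(r_i)·(f′(r_i))^{-1} mod 19^{i+2}, f′(x) = 2x + 8. Iterate:
  r_0 = 2 (mod 19)
  r_1 = 97 (mod 361)
Final: r = 97 satisfies f(r) ≡ 0 mod 19^2.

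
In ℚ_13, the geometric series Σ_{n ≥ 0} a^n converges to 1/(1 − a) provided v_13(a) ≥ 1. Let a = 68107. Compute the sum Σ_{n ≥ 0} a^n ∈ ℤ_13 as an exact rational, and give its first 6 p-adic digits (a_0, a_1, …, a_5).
Σ a^n = 1/(1 − a) = -1/68106;  first 6 digits = (1, 0, 0, 5, 2, 0)

v_13(a) = 3 ≥ 1, so the series converges in ℤ_13 to 1/(1 − a) = 1/(1 − 68107) = -1/68106. Expand this rational in ℤ_13: compute digits iteratively via d_i = x_i mod 13, x_{i+1} = (x_i − d_i)/13. The first 6 digits are (1, 0, 0, 5, 2, 0).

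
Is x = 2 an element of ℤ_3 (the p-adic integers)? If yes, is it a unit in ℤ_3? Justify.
x ∈ ℤ_3^× (unit); v_3(x) = 0

ℤ_3 = {x ∈ ℚ_3 : v_3(x) ≥ 0} and ℤ_3^× = {x ∈ ℤ_3 : v_3(x) = 0}. Here v_3(2) = v_3(num) − v_3(den) = 0; compare against these criteria.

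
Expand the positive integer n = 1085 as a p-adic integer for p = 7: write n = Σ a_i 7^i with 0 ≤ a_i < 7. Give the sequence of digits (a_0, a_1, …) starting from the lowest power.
(a_0, a_1, …) = (0, 1, 1, 3)

Repeated division by 7 gives the digits low-to-high: 1085 = 1·7^1 + 1·7^2 + 3·7^3. Digit sequence: (0, 1, 1, 3).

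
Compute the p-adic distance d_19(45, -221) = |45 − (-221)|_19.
d_19(45, -221) = 1/19

Step 1 — x − y = 45 − (-221) = 266. Step 2 — v_19(266) = 1 (factor: 266 = (19^1 · 14); the sign does not affect v_p). Step 3 — |x − y|_19 = 19^{-1} = 1/19.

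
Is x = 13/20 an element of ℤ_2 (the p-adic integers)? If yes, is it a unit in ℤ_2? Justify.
x ∉ ℤ_2 (v_2(x) = -2 < 0)

ℤ_2 = {x ∈ ℚ_2 : v_2(x) ≥ 0} and ℤ_2^× = {x ∈ ℤ_2 : v_2(x) = 0}. Here v_2(13/20) = v_2(num) − v_2(den) = -2; compare against these criteria.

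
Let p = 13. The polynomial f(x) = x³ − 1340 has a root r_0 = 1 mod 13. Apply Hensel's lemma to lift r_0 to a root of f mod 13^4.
r_3 = 10193 (mod 28561)

Hensel: r_{i+1} = r_i − f(r_i)/f′(r_i) mod 13^{i+2}, where f′(x) = 3x². Iterate:
  r_0 = 1 (mod 13)
  r_1 = 53 (mod 169)
  r_2 = 1405 (mod 2197)
  r_3 = 10193 (mod 28561)
Final: r = 10193 with f(r) ≡ 0 mod 13^4.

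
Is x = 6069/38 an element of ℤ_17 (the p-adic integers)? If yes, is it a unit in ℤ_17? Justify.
x ∈ ℤ_17 but not a unit; v_17(x) = 2 > 0

ℤ_17 = {x ∈ ℚ_17 : v_17(x) ≥ 0} and ℤ_17^× = {x ∈ ℤ_17 : v_17(x) = 0}. Here v_17(6069/38) = v_17(num) − v_17(den) = 2; compare against these criteria.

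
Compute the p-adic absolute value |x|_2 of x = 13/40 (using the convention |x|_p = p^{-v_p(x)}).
|13/40|_2 = 8

Step 1 — compute v_2(x) by factoring powers of 2 out of the numerator and denominator: v_2(13/40) = -3. Step 2 — apply |x|_p = p^{-v_p(x)} = 2^{3} = 8.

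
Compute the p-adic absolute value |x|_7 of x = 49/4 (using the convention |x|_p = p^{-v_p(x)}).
|49/4|_7 = 1/49

Step 1 — compute v_7(x) by factoring powers of 7 out of the numerator and denominator: v_7(49/4) = 2. Step 2 — apply |x|_p = p^{-v_p(x)} = 7^{-2} = 1/49.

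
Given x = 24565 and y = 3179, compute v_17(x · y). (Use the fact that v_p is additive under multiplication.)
v_17(78092135) = 5

v_p(x) = 3 (factor: 24565 = 17^3 · 5); v_p(y) = 2 (factor: 3179 = 17^2 · 11). Additivity: v_p(xy) = v_p(x) + v_p(y) = 3 + 2 = 5. (Direct check: xy = 78092135 = 17^5 · (55).)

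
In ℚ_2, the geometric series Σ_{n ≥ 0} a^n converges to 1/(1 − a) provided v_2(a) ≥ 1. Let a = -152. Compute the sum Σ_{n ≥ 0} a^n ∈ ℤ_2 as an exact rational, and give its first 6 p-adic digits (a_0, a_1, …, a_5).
Σ a^n = 1/(1 − a) = 1/153;  first 6 digits = (1, 0, 0, 1, 0, 1)

v_2(a) = 3 ≥ 1, so the series converges in ℤ_2 to 1/(1 − a) = 1/(1 − (-152)) = 1/153. Expand this rational in ℤ_2: compute digits iteratively via d_i = x_i mod 2, x_{i+1} = (x_i − d_i)/2. The first 6 digits are (1, 0, 0, 1, 0, 1).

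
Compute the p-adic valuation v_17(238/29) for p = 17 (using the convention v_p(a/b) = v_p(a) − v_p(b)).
v_17(238/29) = 1

Factor powers of 17 from the numerator and denominator of the reduced fraction: 238 = 17^1 · 14 and 29 = 17^0 · 29. Apply v_p(a/b) = v_p(a) − v_p(b): v_17(238/29) = 1 − 0 = 1.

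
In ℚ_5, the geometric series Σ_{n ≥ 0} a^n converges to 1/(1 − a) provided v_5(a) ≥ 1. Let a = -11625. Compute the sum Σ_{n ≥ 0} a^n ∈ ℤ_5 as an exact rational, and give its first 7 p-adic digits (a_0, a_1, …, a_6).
Σ a^n = 1/(1 − a) = 1/11626;  first 7 digits = (1, 0, 0, 2, 1, 1, 3)

v_5(a) = 3 ≥ 1, so the series converges in ℤ_5 to 1/(1 − a) = 1/(1 − (-11625)) = 1/11626. Expand this rational in ℤ_5: compute digits iteratively via d_i = x_i mod 5, x_{i+1} = (x_i − d_i)/5. The first 7 digits are (1, 0, 0, 2, 1, 1, 3).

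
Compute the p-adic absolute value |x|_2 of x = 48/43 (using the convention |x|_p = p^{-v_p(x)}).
|48/43|_2 = 1/16

Step 1 — compute v_2(x) by factoring powers of 2 out of the numerator and denominator: v_2(48/43) = 4. Step 2 — apply |x|_p = p^{-v_p(x)} = 2^{-4} = 1/16.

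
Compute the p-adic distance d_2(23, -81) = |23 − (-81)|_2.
d_2(23, -81) = 1/8

Step 1 — x − y = 23 − (-81) = 104. Step 2 — v_2(104) = 3 (factor: 104 = (2^3 · 13); the sign does not affect v_p). Step 3 — |x − y|_2 = 2^{-3} = 1/8.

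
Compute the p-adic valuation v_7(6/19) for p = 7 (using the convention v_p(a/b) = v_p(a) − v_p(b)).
v_7(6/19) = 0

Factor powers of 7 from the numerator and denominator of the reduced fraction: 6 = 7^0 · 6 and 19 = 7^0 · 19. Apply v_p(a/b) = v_p(a) − v_p(b): v_7(6/19) = 0 − 0 = 0.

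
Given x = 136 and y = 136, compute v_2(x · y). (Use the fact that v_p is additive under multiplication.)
v_2(18496) = 6

v_p(x) = 3 (factor: 136 = 2^3 · 17); v_p(y) = 3 (factor: 136 = 2^3 · 17). Additivity: v_p(xy) = v_p(x) + v_p(y) = 3 + 3 = 6. (Direct check: xy = 18496 = 2^6 · (289).)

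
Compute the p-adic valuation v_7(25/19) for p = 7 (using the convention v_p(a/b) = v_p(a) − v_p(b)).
v_7(25/19) = 0

Factor powers of 7 from the numerator and denominator of the reduced fraction: 25 = 7^0 · 25 and 19 = 7^0 · 19. Apply v_p(a/b) = v_p(a) − v_p(b): v_7(25/19) = 0 − 0 = 0.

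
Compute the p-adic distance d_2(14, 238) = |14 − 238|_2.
d_2(14, 238) = 1/32

Step 1 — x − y = 14 − 238 = -224. Step 2 — v_2(-224) = 5 (factor: -224 = −(2^5 · 7); the sign does not affect v_p). Step 3 — |x − y|_2 = 2^{-5} = 1/32.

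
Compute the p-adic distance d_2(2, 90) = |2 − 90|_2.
d_2(2, 90) = 1/8

Step 1 — x − y = 2 − 90 = -88. Step 2 — v_2(-88) = 3 (factor: -88 = −(2^3 · 11); the sign does not affect v_p). Step 3 — |x − y|_2 = 2^{-3} = 1/8.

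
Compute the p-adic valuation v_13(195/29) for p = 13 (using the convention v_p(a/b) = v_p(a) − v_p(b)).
v_13(195/29) = 1

Factor powers of 13 from the numerator and denominator of the reduced fraction: 195 = 13^1 · 15 and 29 = 13^0 · 29. Apply v_p(a/b) = v_p(a) − v_p(b): v_13(195/29) = 1 − 0 = 1.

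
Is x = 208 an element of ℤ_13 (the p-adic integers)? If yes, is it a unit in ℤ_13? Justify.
x ∈ ℤ_13 but not a unit; v_13(x) = 1 > 0

ℤ_13 = {x ∈ ℚ_13 : v_13(x) ≥ 0} and ℤ_13^× = {x ∈ ℤ_13 : v_13(x) = 0}. Here v_13(208) = v_13(num) − v_13(den) = 1; compare against these criteria.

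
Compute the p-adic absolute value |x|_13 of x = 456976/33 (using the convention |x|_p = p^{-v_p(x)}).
|456976/33|_13 = 1/28561

Step 1 — compute v_13(x) by factoring powers of 13 out of the numerator and denominator: v_13(456976/33) = 4. Step 2 — apply |x|_p = p^{-v_p(x)} = 13^{-4} = 1/28561.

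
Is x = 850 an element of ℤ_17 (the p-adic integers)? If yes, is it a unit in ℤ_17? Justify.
x ∈ ℤ_17 but not a unit; v_17(x) = 1 > 0

ℤ_17 = {x ∈ ℚ_17 : v_17(x) ≥ 0} and ℤ_17^× = {x ∈ ℤ_17 : v_17(x) = 0}. Here v_17(850) = v_17(num) − v_17(den) = 1; compare against these criteria.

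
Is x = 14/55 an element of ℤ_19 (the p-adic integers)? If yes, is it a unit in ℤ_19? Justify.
x ∈ ℤ_19^× (unit); v_19(x) = 0

ℤ_19 = {x ∈ ℚ_19 : v_19(x) ≥ 0} and ℤ_19^× = {x ∈ ℤ_19 : v_19(x) = 0}. Here v_19(14/55) = v_19(num) − v_19(den) = 0; compare against these criteria.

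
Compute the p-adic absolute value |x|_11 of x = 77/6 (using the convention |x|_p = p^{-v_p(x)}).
|77/6|_11 = 1/11

Step 1 — compute v_11(x) by factoring powers of 11 out of the numerator and denominator: v_11(77/6) = 1. Step 2 — apply |x|_p = p^{-v_p(x)} = 11^{-1} = 1/11.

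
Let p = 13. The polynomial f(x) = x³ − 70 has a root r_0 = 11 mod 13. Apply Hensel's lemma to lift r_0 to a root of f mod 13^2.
r_1 = 89 (mod 169)

Hensel: r_{i+1} = r_i − f(r_i)/f′(r_i) mod 13^{i+2}, where f′(x) = 3x². Iterate:
  r_0 = 11 (mod 13)
  r_1 = 89 (mod 169)
Final: r = 89 with f(r) ≡ 0 mod 13^2.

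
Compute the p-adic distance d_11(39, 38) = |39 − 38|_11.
d_11(39, 38) = 1

Step 1 — x − y = 39 − 38 = 1. Step 2 — v_11(1) = 0 (factor: 1 = (11^0 · 1); the sign does not affect v_p). Step 3 — |x − y|_11 = 11^{0} = 1.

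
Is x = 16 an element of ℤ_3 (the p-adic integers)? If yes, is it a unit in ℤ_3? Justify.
x ∈ ℤ_3^× (unit); v_3(x) = 0

ℤ_3 = {x ∈ ℚ_3 : v_3(x) ≥ 0} and ℤ_3^× = {x ∈ ℤ_3 : v_3(x) = 0}. Here v_3(16) = v_3(num) − v_3(den) = 0; compare against these criteria.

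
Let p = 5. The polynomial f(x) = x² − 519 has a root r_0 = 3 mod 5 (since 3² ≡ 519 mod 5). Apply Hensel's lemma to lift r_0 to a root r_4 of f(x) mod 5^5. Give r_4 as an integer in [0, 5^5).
r_4 = 363 (mod 3125)

Hensel's recurrence: r_{i+1} = r_i − f(r_i)·(f′(r_i))^{-1} mod 5^{i+2}, with f′(x) = 2x. Iterate:
  r_0 = 3 (mod 5)
  r_1 = 13 (mod 25)
  r_2 = 113 (mod 125)
  r_3 = 363 (mod 625)
  r_4 = 363 (mod 3125)
Final: r_4 = 363, and one checks f(r_4) ≡ 0 mod 5^5.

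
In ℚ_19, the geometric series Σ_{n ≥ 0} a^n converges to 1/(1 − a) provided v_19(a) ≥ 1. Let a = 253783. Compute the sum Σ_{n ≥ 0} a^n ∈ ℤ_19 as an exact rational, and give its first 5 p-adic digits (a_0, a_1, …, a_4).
Σ a^n = 1/(1 − a) = -1/253782;  first 5 digits = (1, 0, 0, 18, 1)

v_19(a) = 3 ≥ 1, so the series converges in ℤ_19 to 1/(1 − a) = 1/(1 − 253783) = -1/253782. Expand this rational in ℤ_19: compute digits iteratively via d_i = x_i mod 19, x_{i+1} = (x_i − d_i)/19. The first 5 digits are (1, 0, 0, 18, 1).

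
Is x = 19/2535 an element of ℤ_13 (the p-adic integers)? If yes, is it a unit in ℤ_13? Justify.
x ∉ ℤ_13 (v_13(x) = -2 < 0)

ℤ_13 = {x ∈ ℚ_13 : v_13(x) ≥ 0} and ℤ_13^× = {x ∈ ℤ_13 : v_13(x) = 0}. Here v_13(19/2535) = v_13(num) − v_13(den) = -2; compare against these criteria.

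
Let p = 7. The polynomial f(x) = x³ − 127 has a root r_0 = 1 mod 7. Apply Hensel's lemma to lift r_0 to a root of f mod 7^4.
r_3 = 1709 (mod 2401)

Hensel: r_{i+1} = r_i − f(r_i)/f′(r_i) mod 7^{i+2}, where f′(x) = 3x². Iterate:
  r_0 = 1 (mod 7)
  r_1 = 43 (mod 49)
  r_2 = 337 (mod 343)
  r_3 = 1709 (mod 2401)
Final: r = 1709 with f(r) ≡ 0 mod 7^4.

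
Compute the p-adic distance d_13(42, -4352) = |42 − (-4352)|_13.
d_13(42, -4352) = 1/2197

Step 1 — x − y = 42 − (-4352) = 4394. Step 2 — v_13(4394) = 3 (factor: 4394 = (13^3 · 2); the sign does not affect v_p). Step 3 — |x − y|_13 = 13^{-3} = 1/2197.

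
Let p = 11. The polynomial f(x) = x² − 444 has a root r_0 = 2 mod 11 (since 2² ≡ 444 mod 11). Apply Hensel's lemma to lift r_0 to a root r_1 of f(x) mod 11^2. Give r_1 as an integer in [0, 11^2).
r_1 = 112 (mod 121)

Hensel's recurrence: r_{i+1} = r_i − f(r_i)·(f′(r_i))^{-1} mod 11^{i+2}, with f′(x) = 2x. Iterate:
  r_0 = 2 (mod 11)
  r_1 = 112 (mod 121)
Final: r_1 = 112, and one checks f(r_1) ≡ 0 mod 11^2.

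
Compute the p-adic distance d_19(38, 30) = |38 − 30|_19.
d_19(38, 30) = 1

Step 1 — x − y = 38 − 30 = 8. Step 2 — v_19(8) = 0 (factor: 8 = (19^0 · 8); the sign does not affect v_p). Step 3 — |x − y|_19 = 19^{0} = 1.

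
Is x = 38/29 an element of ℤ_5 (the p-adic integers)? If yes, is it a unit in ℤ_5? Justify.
x ∈ ℤ_5^× (unit); v_5(x) = 0

ℤ_5 = {x ∈ ℚ_5 : v_5(x) ≥ 0} and ℤ_5^× = {x ∈ ℤ_5 : v_5(x) = 0}. Here v_5(38/29) = v_5(num) − v_5(den) = 0; compare against these criteria.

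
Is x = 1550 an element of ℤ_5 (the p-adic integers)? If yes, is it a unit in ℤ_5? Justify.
x ∈ ℤ_5 but not a unit; v_5(x) = 2 > 0

ℤ_5 = {x ∈ ℚ_5 : v_5(x) ≥ 0} and ℤ_5^× = {x ∈ ℤ_5 : v_5(x) = 0}. Here v_5(1550) = v_5(num) − v_5(den) = 2; compare against these criteria.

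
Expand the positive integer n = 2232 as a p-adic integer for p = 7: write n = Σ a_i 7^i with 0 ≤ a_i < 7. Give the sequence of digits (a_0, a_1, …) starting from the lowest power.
(a_0, a_1, …) = (6, 3, 3, 6)

Repeated division by 7 gives the digits low-to-high: 2232 = 6 + 3·7^1 + 3·7^2 + 6·7^3. Digit sequence: (6, 3, 3, 6).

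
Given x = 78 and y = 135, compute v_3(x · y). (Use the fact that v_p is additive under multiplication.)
v_3(10530) = 4

v_p(x) = 1 (factor: 78 = 3^1 · 26); v_p(y) = 3 (factor: 135 = 3^3 · 5). Additivity: v_p(xy) = v_p(x) + v_p(y) = 1 + 3 = 4. (Direct check: xy = 10530 = 3^4 · (130).)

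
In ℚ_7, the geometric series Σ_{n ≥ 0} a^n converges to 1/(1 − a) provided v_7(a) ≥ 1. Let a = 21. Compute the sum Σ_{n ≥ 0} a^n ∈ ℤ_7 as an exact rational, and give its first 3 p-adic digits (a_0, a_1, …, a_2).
Σ a^n = 1/(1 − a) = -1/20;  first 3 digits = (1, 3, 2)

v_7(a) = 1 ≥ 1, so the series converges in ℤ_7 to 1/(1 − a) = 1/(1 − 21) = -1/20. Expand this rational in ℤ_7: compute digits iteratively via d_i = x_i mod 7, x_{i+1} = (x_i − d_i)/7. The first 3 digits are (1, 3, 2).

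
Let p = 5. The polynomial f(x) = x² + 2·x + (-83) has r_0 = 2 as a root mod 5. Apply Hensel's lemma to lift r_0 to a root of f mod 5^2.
r_1 = 2 (mod 25)

Hensel: r_{i+1} = r_i − f(r_i)·(f′(r_i))^{-1} mod 5^{i+2}, f′(x) = 2x + 2. Iterate:
  r_0 = 2 (mod 5)
  r_1 = 2 (mod 25)
Final: r = 2 satisfies f(r) ≡ 0 mod 5^2.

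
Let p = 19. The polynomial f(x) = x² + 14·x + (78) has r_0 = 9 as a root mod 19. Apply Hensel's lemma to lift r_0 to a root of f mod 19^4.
r_3 = 89043 (mod 130321)

Hensel: r_{i+1} = r_i − f(r_i)·(f′(r_i))^{-1} mod 19^{i+2}, f′(x) = 2x + 14. Iterate:
  r_0 = 9 (mod 19)
  r_1 = 237 (mod 361)
  r_2 = 6735 (mod 6859)
  r_3 = 89043 (mod 130321)
Final: r = 89043 satisfies f(r) ≡ 0 mod 19^4.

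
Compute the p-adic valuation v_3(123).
v_3(123) = 1

v_3(n) is the largest exponent k such that 3^k divides n. Factor out: 123 = 3^1 · 41. (Sign doesn't affect v_p.) So v_3(123) = 1.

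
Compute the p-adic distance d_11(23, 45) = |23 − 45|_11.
d_11(23, 45) = 1/11

Step 1 — x − y = 23 − 45 = -22. Step 2 — v_11(-22) = 1 (factor: -22 = −(11^1 · 2); the sign does not affect v_p). Step 3 — |x − y|_11 = 11^{-1} = 1/11.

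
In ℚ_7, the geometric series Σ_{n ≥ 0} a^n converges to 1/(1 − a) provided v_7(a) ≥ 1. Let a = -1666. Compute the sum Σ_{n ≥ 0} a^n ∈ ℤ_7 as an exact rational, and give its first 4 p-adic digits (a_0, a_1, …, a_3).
Σ a^n = 1/(1 − a) = 1/1667;  first 4 digits = (1, 0, 1, 2)

v_7(a) = 2 ≥ 1, so the series converges in ℤ_7 to 1/(1 − a) = 1/(1 − (-1666)) = 1/1667. Expand this rational in ℤ_7: compute digits iteratively via d_i = x_i mod 7, x_{i+1} = (x_i − d_i)/7. The first 4 digits are (1, 0, 1, 2).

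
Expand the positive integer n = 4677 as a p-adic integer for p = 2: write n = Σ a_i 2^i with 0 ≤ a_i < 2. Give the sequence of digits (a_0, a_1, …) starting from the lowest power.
(a_0, a_1, …) = (1, 0, 1, 0, 0, 0, 1, 0, 0, 1, 0, 0, 1)

Repeated division by 2 gives the digits low-to-high: 4677 = 1 + 1·2^2 + 1·2^6 + 1·2^9 + 1·2^12. Digit sequence: (1, 0, 1, 0, 0, 0, 1, 0, 0, 1, 0, 0, 1).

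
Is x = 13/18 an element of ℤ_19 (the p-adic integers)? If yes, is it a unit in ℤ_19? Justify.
x ∈ ℤ_19^× (unit); v_19(x) = 0

ℤ_19 = {x ∈ ℚ_19 : v_19(x) ≥ 0} and ℤ_19^× = {x ∈ ℤ_19 : v_19(x) = 0}. Here v_19(13/18) = v_19(num) − v_19(den) = 0; compare against these criteria.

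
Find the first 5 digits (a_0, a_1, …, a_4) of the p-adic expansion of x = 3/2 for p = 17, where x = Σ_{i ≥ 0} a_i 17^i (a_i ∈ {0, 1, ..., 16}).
(a_0, …, a_4) = (10, 8, 8, 8, 8)

v_17(3/2) = 0 (numerator and denominator both coprime to 17), so x ∈ ℤ_17^×. Compute digits iteratively via a_i = x_i mod 17, x_{i+1} = (x_i − a_i)/17, with x_0 = x:
  x_0 = 3/2;  a_0 = 10;  x_1 = (x_0 − 10)/17 = -1/2
  x_1 = -1/2;  a_1 = 8;  x_2 = (x_1 − 8)/17 = -1/2
  x_2 = -1/2;  a_2 = 8;  x_3 = (x_2 − 8)/17 = -1/2
  x_3 = -1/2;  a_3 = 8;  x_4 = (x_3 − 8)/17 = -1/2
  x_4 = -1/2;  a_4 = 8;  x_5 = (x_4 − 8)/17 = -1/2
Digits: (10, 8, 8, 8, 8).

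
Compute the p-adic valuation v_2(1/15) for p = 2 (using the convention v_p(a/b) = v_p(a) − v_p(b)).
v_2(1/15) = 0

Factor powers of 2 from the numerator and denominator of the reduced fraction: 1 = 2^0 · 1 and 15 = 2^0 · 15. Apply v_p(a/b) = v_p(a) − v_p(b): v_2(1/15) = 0 − 0 = 0.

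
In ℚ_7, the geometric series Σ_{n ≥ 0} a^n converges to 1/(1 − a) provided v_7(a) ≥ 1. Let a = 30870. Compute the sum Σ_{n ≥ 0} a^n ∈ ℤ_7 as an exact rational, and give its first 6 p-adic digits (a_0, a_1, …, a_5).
Σ a^n = 1/(1 − a) = -1/30869;  first 6 digits = (1, 0, 0, 6, 5, 1)

v_7(a) = 3 ≥ 1, so the series converges in ℤ_7 to 1/(1 − a) = 1/(1 − 30870) = -1/30869. Expand this rational in ℤ_7: compute digits iteratively via d_i = x_i mod 7, x_{i+1} = (x_i − d_i)/7. The first 6 digits are (1, 0, 0, 6, 5, 1).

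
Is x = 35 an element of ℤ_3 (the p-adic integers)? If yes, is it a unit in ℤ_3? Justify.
x ∈ ℤ_3^× (unit); v_3(x) = 0

ℤ_3 = {x ∈ ℚ_3 : v_3(x) ≥ 0} and ℤ_3^× = {x ∈ ℤ_3 : v_3(x) = 0}. Here v_3(35) = v_3(num) − v_3(den) = 0; compare against these criteria.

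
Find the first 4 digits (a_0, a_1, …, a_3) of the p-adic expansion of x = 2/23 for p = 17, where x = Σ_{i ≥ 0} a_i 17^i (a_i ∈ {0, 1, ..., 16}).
(a_0, …, a_3) = (6, 10, 9, 12)

v_17(2/23) = 0 (numerator and denominator both coprime to 17), so x ∈ ℤ_17^×. Compute digits iteratively via a_i = x_i mod 17, x_{i+1} = (x_i − a_i)/17, with x_0 = x:
  x_0 = 2/23;  a_0 = 6;  x_1 = (x_0 − 6)/17 = -8/23
  x_1 = -8/23;  a_1 = 10;  x_2 = (x_1 − 10)/17 = -14/23
  x_2 = -14/23;  a_2 = 9;  x_3 = (x_2 − 9)/17 = -13/23
  x_3 = -13/23;  a_3 = 12;  x_4 = (x_3 − 12)/17 = -17/23
Digits: (6, 10, 9, 12).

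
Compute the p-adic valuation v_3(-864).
v_3(-864) = 3

v_3(n) is the largest exponent k such that 3^k divides n. Factor out: -864 = -3^3 · 32. (Sign doesn't affect v_p.) So v_3(-864) = 3.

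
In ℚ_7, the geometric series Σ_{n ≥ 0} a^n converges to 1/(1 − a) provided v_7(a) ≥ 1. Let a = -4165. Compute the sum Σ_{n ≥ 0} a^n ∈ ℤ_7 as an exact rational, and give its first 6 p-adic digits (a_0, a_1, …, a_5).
Σ a^n = 1/(1 − a) = 1/4166;  first 6 digits = (1, 0, 6, 1, 6, 2)

v_7(a) = 2 ≥ 1, so the series converges in ℤ_7 to 1/(1 − a) = 1/(1 − (-4165)) = 1/4166. Expand this rational in ℤ_7: compute digits iteratively via d_i = x_i mod 7, x_{i+1} = (x_i − d_i)/7. The first 6 digits are (1, 0, 6, 1, 6, 2).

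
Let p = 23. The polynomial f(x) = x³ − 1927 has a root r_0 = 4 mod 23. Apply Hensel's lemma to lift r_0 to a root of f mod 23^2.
r_1 = 142 (mod 529)

Hensel: r_{i+1} = r_i − f(r_i)/f′(r_i) mod 23^{i+2}, where f′(x) = 3x². Iterate:
  r_0 = 4 (mod 23)
  r_1 = 142 (mod 529)
Final: r = 142 with f(r) ≡ 0 mod 23^2.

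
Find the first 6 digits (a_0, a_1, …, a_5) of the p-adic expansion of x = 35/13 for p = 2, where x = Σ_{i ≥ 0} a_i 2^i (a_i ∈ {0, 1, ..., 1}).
(a_0, …, a_5) = (1, 1, 1, 1, 0, 1)

v_2(35/13) = 0 (numerator and denominator both coprime to 2), so x ∈ ℤ_2^×. Compute digits iteratively via a_i = x_i mod 2, x_{i+1} = (x_i − a_i)/2, with x_0 = x:
  x_0 = 35/13;  a_0 = 1;  x_1 = (x_0 − 1)/2 = 11/13
  x_1 = 11/13;  a_1 = 1;  x_2 = (x_1 − 1)/2 = -1/13
  x_2 = -1/13;  a_2 = 1;  x_3 = (x_2 − 1)/2 = -7/13
  x_3 = -7/13;  a_3 = 1;  x_4 = (x_3 − 1)/2 = -10/13
  x_4 = -10/13;  a_4 = 0;  x_5 = (x_4 − 0)/2 = -5/13
  x_5 = -5/13;  a_5 = 1;  x_6 = (x_5 − 1)/2 = -9/13
Digits: (1, 1, 1, 1, 0, 1).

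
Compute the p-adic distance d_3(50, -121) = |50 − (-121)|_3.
d_3(50, -121) = 1/9

Step 1 — x − y = 50 − (-121) = 171. Step 2 — v_3(171) = 2 (factor: 171 = (3^2 · 19); the sign does not affect v_p). Step 3 — |x − y|_3 = 3^{-2} = 1/9.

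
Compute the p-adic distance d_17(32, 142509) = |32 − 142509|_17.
d_17(32, 142509) = 1/4913

Step 1 — x − y = 32 − 142509 = -142477. Step 2 — v_17(-142477) = 3 (factor: -142477 = −(17^3 · 29); the sign does not affect v_p). Step 3 — |x − y|_17 = 17^{-3} = 1/4913.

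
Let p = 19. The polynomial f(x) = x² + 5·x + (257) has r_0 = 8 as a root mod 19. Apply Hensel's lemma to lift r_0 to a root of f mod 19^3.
r_2 = 3257 (mod 6859)

Hensel: r_{i+1} = r_i − f(r_i)·(f′(r_i))^{-1} mod 19^{i+2}, f′(x) = 2x + 5. Iterate:
  r_0 = 8 (mod 19)
  r_1 = 8 (mod 361)
  r_2 = 3257 (mod 6859)
Final: r = 3257 satisfies f(r) ≡ 0 mod 19^3.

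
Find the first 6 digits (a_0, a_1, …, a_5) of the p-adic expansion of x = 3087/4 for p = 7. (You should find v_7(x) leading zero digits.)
(a_0, …, a_5) = (0, 0, 0, 4, 5, 1)

v_7(3087/4) = 3, so a_0 = ... = a_2 = 0. Factor out: x = 7^3 · u with u = 9/4 a unit in ℤ_7. Expand u iteratively via a_{v+i} = u_i mod 7, u_{i+1} = (u_i − a_{v+i})/7:
  u_0 = 9/4;  a_3 = 4;  u_1 = (u_0 − 4)/7 = -1/4
  u_1 = -1/4;  a_4 = 5;  u_2 = (u_1 − 5)/7 = -3/4
  u_2 = -3/4;  a_5 = 1;  u_3 = (u_2 − 1)/7 = -1/4
Digits: (0, 0, 0, 4, 5, 1).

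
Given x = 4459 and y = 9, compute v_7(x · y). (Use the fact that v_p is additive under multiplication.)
v_7(40131) = 3

v_p(x) = 3 (factor: 4459 = 7^3 · 13); v_p(y) = 0 (factor: 9 = 7^0 · 9). Additivity: v_p(xy) = v_p(x) + v_p(y) = 3 + 0 = 3. (Direct check: xy = 40131 = 7^3 · (117).)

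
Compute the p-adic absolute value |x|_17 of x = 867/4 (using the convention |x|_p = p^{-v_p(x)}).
|867/4|_17 = 1/289

Step 1 — compute v_17(x) by factoring powers of 17 out of the numerator and denominator: v_17(867/4) = 2. Step 2 — apply |x|_p = p^{-v_p(x)} = 17^{-2} = 1/289.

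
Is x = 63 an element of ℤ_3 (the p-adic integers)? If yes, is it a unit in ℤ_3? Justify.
x ∈ ℤ_3 but not a unit; v_3(x) = 2 > 0

ℤ_3 = {x ∈ ℚ_3 : v_3(x) ≥ 0} and ℤ_3^× = {x ∈ ℤ_3 : v_3(x) = 0}. Here v_3(63) = v_3(num) − v_3(den) = 2; compare against these criteria.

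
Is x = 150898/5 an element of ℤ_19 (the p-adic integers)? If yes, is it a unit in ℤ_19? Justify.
x ∈ ℤ_19 but not a unit; v_19(x) = 3 > 0

ℤ_19 = {x ∈ ℚ_19 : v_19(x) ≥ 0} and ℤ_19^× = {x ∈ ℤ_19 : v_19(x) = 0}. Here v_19(150898/5) = v_19(num) − v_19(den) = 3; compare against these criteria.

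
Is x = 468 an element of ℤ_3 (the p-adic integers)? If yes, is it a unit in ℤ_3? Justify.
x ∈ ℤ_3 but not a unit; v_3(x) = 2 > 0

ℤ_3 = {x ∈ ℚ_3 : v_3(x) ≥ 0} and ℤ_3^× = {x ∈ ℤ_3 : v_3(x) = 0}. Here v_3(468) = v_3(num) − v_3(den) = 2; compare against these criteria.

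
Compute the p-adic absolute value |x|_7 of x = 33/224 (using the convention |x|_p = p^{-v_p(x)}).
|33/224|_7 = 7

Step 1 — compute v_7(x) by factoring powers of 7 out of the numerator and denominator: v_7(33/224) = -1. Step 2 — apply |x|_p = p^{-v_p(x)} = 7^{1} = 7.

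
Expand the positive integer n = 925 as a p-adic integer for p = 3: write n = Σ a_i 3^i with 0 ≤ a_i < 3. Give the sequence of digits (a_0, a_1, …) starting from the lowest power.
(a_0, a_1, …) = (1, 2, 0, 1, 2, 0, 1)

Repeated division by 3 gives the digits low-to-high: 925 = 1 + 2·3^1 + 1·3^3 + 2·3^4 + 1·3^6. Digit sequence: (1, 2, 0, 1, 2, 0, 1).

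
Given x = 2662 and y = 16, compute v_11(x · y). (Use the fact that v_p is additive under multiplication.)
v_11(42592) = 3

v_p(x) = 3 (factor: 2662 = 11^3 · 2); v_p(y) = 0 (factor: 16 = 11^0 · 16). Additivity: v_p(xy) = v_p(x) + v_p(y) = 3 + 0 = 3. (Direct check: xy = 42592 = 11^3 · (32).)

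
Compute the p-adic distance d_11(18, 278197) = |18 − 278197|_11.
d_11(18, 278197) = 1/14641

Step 1 — x − y = 18 − 278197 = -278179. Step 2 — v_11(-278179) = 4 (factor: -278179 = −(11^4 · 19); the sign does not affect v_p). Step 3 — |x − y|_11 = 11^{-4} = 1/14641.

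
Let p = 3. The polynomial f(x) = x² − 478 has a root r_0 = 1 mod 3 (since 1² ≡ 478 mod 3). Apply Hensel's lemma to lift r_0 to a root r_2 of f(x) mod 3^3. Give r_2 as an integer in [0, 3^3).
r_2 = 10 (mod 27)

Hensel's recurrence: r_{i+1} = r_i − f(r_i)·(f′(r_i))^{-1} mod 3^{i+2}, with f′(x) = 2x. Iterate:
  r_0 = 1 (mod 3)
  r_1 = 1 (mod 9)
  r_2 = 10 (mod 27)
Final: r_2 = 10, and one checks f(r_2) ≡ 0 mod 3^3.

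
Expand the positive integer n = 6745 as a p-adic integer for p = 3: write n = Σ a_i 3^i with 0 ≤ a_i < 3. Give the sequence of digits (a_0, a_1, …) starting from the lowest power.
(a_0, a_1, …) = (1, 1, 2, 0, 2, 0, 0, 0, 1)

Repeated division by 3 gives the digits low-to-high: 6745 = 1 + 1·3^1 + 2·3^2 + 2·3^4 + 1·3^8. Digit sequence: (1, 1, 2, 0, 2, 0, 0, 0, 1).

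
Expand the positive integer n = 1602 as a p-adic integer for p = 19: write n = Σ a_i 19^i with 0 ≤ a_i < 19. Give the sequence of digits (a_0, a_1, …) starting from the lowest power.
(a_0, a_1, …) = (6, 8, 4)

Repeated division by 19 gives the digits low-to-high: 1602 = 6 + 8·19^1 + 4·19^2. Digit sequence: (6, 8, 4).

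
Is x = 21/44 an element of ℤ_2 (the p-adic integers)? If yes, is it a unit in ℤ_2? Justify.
x ∉ ℤ_2 (v_2(x) = -2 < 0)

ℤ_2 = {x ∈ ℚ_2 : v_2(x) ≥ 0} and ℤ_2^× = {x ∈ ℤ_2 : v_2(x) = 0}. Here v_2(21/44) = v_2(num) − v_2(den) = -2; compare against these criteria.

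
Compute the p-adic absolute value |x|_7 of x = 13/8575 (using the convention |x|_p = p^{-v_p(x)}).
|13/8575|_7 = 343

Step 1 — compute v_7(x) by factoring powers of 7 out of the numerator and denominator: v_7(13/8575) = -3. Step 2 — apply |x|_p = p^{-v_p(x)} = 7^{3} = 343.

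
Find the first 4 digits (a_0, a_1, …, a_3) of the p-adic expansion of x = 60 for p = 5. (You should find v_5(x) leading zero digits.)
(a_0, …, a_3) = (0, 2, 2, 0)

v_5(60) = 1, so a_0 = ... = a_0 = 0. Factor out: x = 5^1 · u with u = 12 a unit in ℤ_5. Expand u iteratively via a_{v+i} = u_i mod 5, u_{i+1} = (u_i − a_{v+i})/5:
  u_0 = 12;  a_1 = 2;  u_1 = (u_0 − 2)/5 = 2
  u_1 = 2;  a_2 = 2;  u_2 = (u_1 − 2)/5 = 0
  u_2 = 0;  a_3 = 0;  u_3 = (u_2 − 0)/5 = 0
Digits: (0, 2, 2, 0).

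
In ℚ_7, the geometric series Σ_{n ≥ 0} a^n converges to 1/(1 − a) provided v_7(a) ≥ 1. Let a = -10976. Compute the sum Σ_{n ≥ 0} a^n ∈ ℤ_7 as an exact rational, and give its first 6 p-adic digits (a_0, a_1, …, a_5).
Σ a^n = 1/(1 − a) = 1/10977;  first 6 digits = (1, 0, 0, 3, 2, 6)

v_7(a) = 3 ≥ 1, so the series converges in ℤ_7 to 1/(1 − a) = 1/(1 − (-10976)) = 1/10977. Expand this rational in ℤ_7: compute digits iteratively via d_i = x_i mod 7, x_{i+1} = (x_i − d_i)/7. The first 6 digits are (1, 0, 0, 3, 2, 6).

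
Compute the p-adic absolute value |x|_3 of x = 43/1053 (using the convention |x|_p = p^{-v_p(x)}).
|43/1053|_3 = 81

Step 1 — compute v_3(x) by factoring powers of 3 out of the numerator and denominator: v_3(43/1053) = -4. Step 2 — apply |x|_p = p^{-v_p(x)} = 3^{4} = 81.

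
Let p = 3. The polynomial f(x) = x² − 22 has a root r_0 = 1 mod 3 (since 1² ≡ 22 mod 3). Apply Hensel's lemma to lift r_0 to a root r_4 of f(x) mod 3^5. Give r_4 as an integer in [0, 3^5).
r_4 = 196 (mod 243)

Hensel's recurrence: r_{i+1} = r_i − f(r_i)·(f′(r_i))^{-1} mod 3^{i+2}, with f′(x) = 2x. Iterate:
  r_0 = 1 (mod 3)
  r_1 = 7 (mod 9)
  r_2 = 7 (mod 27)
  r_3 = 34 (mod 81)
  r_4 = 196 (mod 243)
Final: r_4 = 196, and one checks f(r_4) ≡ 0 mod 3^5.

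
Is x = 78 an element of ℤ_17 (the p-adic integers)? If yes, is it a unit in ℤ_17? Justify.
x ∈ ℤ_17^× (unit); v_17(x) = 0

ℤ_17 = {x ∈ ℚ_17 : v_17(x) ≥ 0} and ℤ_17^× = {x ∈ ℤ_17 : v_17(x) = 0}. Here v_17(78) = v_17(num) − v_17(den) = 0; compare against these criteria.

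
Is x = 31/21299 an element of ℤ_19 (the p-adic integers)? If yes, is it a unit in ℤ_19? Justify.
x ∉ ℤ_19 (v_19(x) = -2 < 0)

ℤ_19 = {x ∈ ℚ_19 : v_19(x) ≥ 0} and ℤ_19^× = {x ∈ ℤ_19 : v_19(x) = 0}. Here v_19(31/21299) = v_19(num) − v_19(den) = -2; compare against these criteria.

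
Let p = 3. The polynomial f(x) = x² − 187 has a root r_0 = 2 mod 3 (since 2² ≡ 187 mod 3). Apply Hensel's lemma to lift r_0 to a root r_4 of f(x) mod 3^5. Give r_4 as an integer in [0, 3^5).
r_4 = 167 (mod 243)

Hensel's recurrence: r_{i+1} = r_i − f(r_i)·(f′(r_i))^{-1} mod 3^{i+2}, with f′(x) = 2x. Iterate:
  r_0 = 2 (mod 3)
  r_1 = 5 (mod 9)
  r_2 = 5 (mod 27)
  r_3 = 5 (mod 81)
  r_4 = 167 (mod 243)
Final: r_4 = 167, and one checks f(r_4) ≡ 0 mod 3^5.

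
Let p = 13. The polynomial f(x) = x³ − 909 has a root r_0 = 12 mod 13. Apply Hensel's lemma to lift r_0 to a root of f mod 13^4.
r_3 = 23230 (mod 28561)

Hensel: r_{i+1} = r_i − f(r_i)/f′(r_i) mod 13^{i+2}, where f′(x) = 3x². Iterate:
  r_0 = 12 (mod 13)
  r_1 = 77 (mod 169)
  r_2 = 1260 (mod 2197)
  r_3 = 23230 (mod 28561)
Final: r = 23230 with f(r) ≡ 0 mod 13^4.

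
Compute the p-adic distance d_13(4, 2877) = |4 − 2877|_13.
d_13(4, 2877) = 1/169

Step 1 — x − y = 4 − 2877 = -2873. Step 2 — v_13(-2873) = 2 (factor: -2873 = −(13^2 · 17); the sign does not affect v_p). Step 3 — |x − y|_13 = 13^{-2} = 1/169.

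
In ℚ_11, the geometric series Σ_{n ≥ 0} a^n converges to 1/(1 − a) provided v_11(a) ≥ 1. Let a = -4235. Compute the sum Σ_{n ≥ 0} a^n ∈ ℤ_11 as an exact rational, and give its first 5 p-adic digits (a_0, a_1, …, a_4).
Σ a^n = 1/(1 − a) = 1/4236;  first 5 digits = (1, 0, 9, 7, 3)

v_11(a) = 2 ≥ 1, so the series converges in ℤ_11 to 1/(1 − a) = 1/(1 − (-4235)) = 1/4236. Expand this rational in ℤ_11: compute digits iteratively via d_i = x_i mod 11, x_{i+1} = (x_i − d_i)/11. The first 5 digits are (1, 0, 9, 7, 3).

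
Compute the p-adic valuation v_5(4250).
v_5(4250) = 3

v_5(n) is the largest exponent k such that 5^k divides n. Factor out: 4250 = 5^3 · 34. (Sign doesn't affect v_p.) So v_5(4250) = 3.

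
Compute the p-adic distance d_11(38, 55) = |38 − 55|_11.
d_11(38, 55) = 1

Step 1 — x − y = 38 − 55 = -17. Step 2 — v_11(-17) = 0 (factor: -17 = −(11^0 · 17); the sign does not affect v_p). Step 3 — |x − y|_11 = 11^{0} = 1.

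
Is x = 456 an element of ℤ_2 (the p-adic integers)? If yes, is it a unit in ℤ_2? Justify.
x ∈ ℤ_2 but not a unit; v_2(x) = 3 > 0

ℤ_2 = {x ∈ ℚ_2 : v_2(x) ≥ 0} and ℤ_2^× = {x ∈ ℤ_2 : v_2(x) = 0}. Here v_2(456) = v_2(num) − v_2(den) = 3; compare against these criteria.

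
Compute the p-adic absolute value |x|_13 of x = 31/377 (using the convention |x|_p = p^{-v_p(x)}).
|31/377|_13 = 13

Step 1 — compute v_13(x) by factoring powers of 13 out of the numerator and denominator: v_13(31/377) = -1. Step 2 — apply |x|_p = p^{-v_p(x)} = 13^{1} = 13.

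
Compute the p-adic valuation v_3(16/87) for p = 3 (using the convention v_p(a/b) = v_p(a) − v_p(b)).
v_3(16/87) = -1

Factor powers of 3 from the numerator and denominator of the reduced fraction: 16 = 3^0 · 16 and 87 = 3^1 · 29. Apply v_p(a/b) = v_p(a) − v_p(b): v_3(16/87) = 0 − 1 = -1.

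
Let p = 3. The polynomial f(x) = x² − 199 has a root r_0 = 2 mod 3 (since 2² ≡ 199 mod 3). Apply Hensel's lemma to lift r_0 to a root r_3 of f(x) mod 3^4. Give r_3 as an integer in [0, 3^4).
r_3 = 62 (mod 81)

Hensel's recurrence: r_{i+1} = r_i − f(r_i)·(f′(r_i))^{-1} mod 3^{i+2}, with f′(x) = 2x. Iterate:
  r_0 = 2 (mod 3)
  r_1 = 8 (mod 9)
  r_2 = 8 (mod 27)
  r_3 = 62 (mod 81)
Final: r_3 = 62, and one checks f(r_3) ≡ 0 mod 3^4.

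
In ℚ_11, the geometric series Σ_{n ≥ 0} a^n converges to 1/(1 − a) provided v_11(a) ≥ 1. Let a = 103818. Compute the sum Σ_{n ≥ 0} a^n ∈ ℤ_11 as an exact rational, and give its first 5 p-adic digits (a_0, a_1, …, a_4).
Σ a^n = 1/(1 − a) = -1/103817;  first 5 digits = (1, 0, 0, 1, 7)

v_11(a) = 3 ≥ 1, so the series converges in ℤ_11 to 1/(1 − a) = 1/(1 − 103818) = -1/103817. Expand this rational in ℤ_11: compute digits iteratively via d_i = x_i mod 11, x_{i+1} = (x_i − d_i)/11. The first 5 digits are (1, 0, 0, 1, 7).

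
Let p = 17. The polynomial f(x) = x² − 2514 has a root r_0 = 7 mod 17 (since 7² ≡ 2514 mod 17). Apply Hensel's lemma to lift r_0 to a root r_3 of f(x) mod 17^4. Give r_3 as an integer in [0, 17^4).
r_3 = 70183 (mod 83521)

Hensel's recurrence: r_{i+1} = r_i − f(r_i)·(f′(r_i))^{-1} mod 17^{i+2}, with f′(x) = 2x. Iterate:
  r_0 = 7 (mod 17)
  r_1 = 245 (mod 289)
  r_2 = 1401 (mod 4913)
  r_3 = 70183 (mod 83521)
Final: r_3 = 70183, and one checks f(r_3) ≡ 0 mod 17^4.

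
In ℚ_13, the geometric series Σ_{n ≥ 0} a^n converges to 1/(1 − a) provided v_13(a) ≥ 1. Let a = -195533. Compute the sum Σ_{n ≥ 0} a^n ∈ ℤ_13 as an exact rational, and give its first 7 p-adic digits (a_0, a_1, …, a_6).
Σ a^n = 1/(1 − a) = 1/195534;  first 7 digits = (1, 0, 0, 2, 6, 12, 3)

v_13(a) = 3 ≥ 1, so the series converges in ℤ_13 to 1/(1 − a) = 1/(1 − (-195533)) = 1/195534. Expand this rational in ℤ_13: compute digits iteratively via d_i = x_i mod 13, x_{i+1} = (x_i − d_i)/13. The first 7 digits are (1, 0, 0, 2, 6, 12, 3).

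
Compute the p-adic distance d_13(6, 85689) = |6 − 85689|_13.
d_13(6, 85689) = 1/28561

Step 1 — x − y = 6 − 85689 = -85683. Step 2 — v_13(-85683) = 4 (factor: -85683 = −(13^4 · 3); the sign does not affect v_p). Step 3 — |x − y|_13 = 13^{-4} = 1/28561.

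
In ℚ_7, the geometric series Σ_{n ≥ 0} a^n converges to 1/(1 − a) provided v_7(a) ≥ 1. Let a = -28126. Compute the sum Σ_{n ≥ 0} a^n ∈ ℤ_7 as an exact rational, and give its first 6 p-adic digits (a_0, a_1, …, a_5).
Σ a^n = 1/(1 − a) = 1/28127;  first 6 digits = (1, 0, 0, 2, 2, 5)

v_7(a) = 3 ≥ 1, so the series converges in ℤ_7 to 1/(1 − a) = 1/(1 − (-28126)) = 1/28127. Expand this rational in ℤ_7: compute digits iteratively via d_i = x_i mod 7, x_{i+1} = (x_i − d_i)/7. The first 6 digits are (1, 0, 0, 2, 2, 5).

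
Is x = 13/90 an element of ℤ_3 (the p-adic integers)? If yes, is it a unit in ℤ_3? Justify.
x ∉ ℤ_3 (v_3(x) = -2 < 0)

ℤ_3 = {x ∈ ℚ_3 : v_3(x) ≥ 0} and ℤ_3^× = {x ∈ ℤ_3 : v_3(x) = 0}. Here v_3(13/90) = v_3(num) − v_3(den) = -2; compare against these criteria.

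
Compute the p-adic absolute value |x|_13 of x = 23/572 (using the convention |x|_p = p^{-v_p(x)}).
|23/572|_13 = 13

Step 1 — compute v_13(x) by factoring powers of 13 out of the numerator and denominator: v_13(23/572) = -1. Step 2 — apply |x|_p = p^{-v_p(x)} = 13^{1} = 13.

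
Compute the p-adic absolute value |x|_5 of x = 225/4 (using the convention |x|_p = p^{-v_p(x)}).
|225/4|_5 = 1/25

Step 1 — compute v_5(x) by factoring powers of 5 out of the numerator and denominator: v_5(225/4) = 2. Step 2 — apply |x|_p = p^{-v_p(x)} = 5^{-2} = 1/25.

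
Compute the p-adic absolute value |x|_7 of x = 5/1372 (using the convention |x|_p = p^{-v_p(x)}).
|5/1372|_7 = 343

Step 1 — compute v_7(x) by factoring powers of 7 out of the numerator and denominator: v_7(5/1372) = -3. Step 2 — apply |x|_p = p^{-v_p(x)} = 7^{3} = 343.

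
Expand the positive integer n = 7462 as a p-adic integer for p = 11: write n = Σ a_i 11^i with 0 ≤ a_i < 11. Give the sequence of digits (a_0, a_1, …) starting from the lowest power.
(a_0, a_1, …) = (4, 7, 6, 5)

Repeated division by 11 gives the digits low-to-high: 7462 = 4 + 7·11^1 + 6·11^2 + 5·11^3. Digit sequence: (4, 7, 6, 5).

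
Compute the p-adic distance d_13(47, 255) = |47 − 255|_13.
d_13(47, 255) = 1/13

Step 1 — x − y = 47 − 255 = -208. Step 2 — v_13(-208) = 1 (factor: -208 = −(13^1 · 16); the sign does not affect v_p). Step 3 — |x − y|_13 = 13^{-1} = 1/13.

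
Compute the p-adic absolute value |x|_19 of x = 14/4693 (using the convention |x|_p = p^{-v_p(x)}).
|14/4693|_19 = 361

Step 1 — compute v_19(x) by factoring powers of 19 out of the numerator and denominator: v_19(14/4693) = -2. Step 2 — apply |x|_p = p^{-v_p(x)} = 19^{2} = 361.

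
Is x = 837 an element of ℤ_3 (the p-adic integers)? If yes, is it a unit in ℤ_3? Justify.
x ∈ ℤ_3 but not a unit; v_3(x) = 3 > 0

ℤ_3 = {x ∈ ℚ_3 : v_3(x) ≥ 0} and ℤ_3^× = {x ∈ ℤ_3 : v_3(x) = 0}. Here v_3(837) = v_3(num) − v_3(den) = 3; compare against these criteria.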